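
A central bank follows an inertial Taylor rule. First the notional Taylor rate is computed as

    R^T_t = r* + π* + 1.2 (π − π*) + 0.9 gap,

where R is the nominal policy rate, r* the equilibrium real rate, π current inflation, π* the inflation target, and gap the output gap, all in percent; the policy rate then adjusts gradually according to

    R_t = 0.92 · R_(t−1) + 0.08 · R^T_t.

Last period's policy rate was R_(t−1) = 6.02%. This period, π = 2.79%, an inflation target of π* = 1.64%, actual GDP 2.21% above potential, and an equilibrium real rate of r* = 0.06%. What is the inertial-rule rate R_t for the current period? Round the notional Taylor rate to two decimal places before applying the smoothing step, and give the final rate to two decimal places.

5.94%

Output 2.21% above potential → gap = 2.21.
R^T_t = 0.06 + 1.64 + 1.2 × (2.79 − 1.64) + 0.9 × 2.21
   = 0.06 + 1.64 + 1.38 + 1.989 = 5.07
R_t = 0.92 × 6.02 + 0.08 × 5.07 = 5.5384 + 0.4056 = 5.94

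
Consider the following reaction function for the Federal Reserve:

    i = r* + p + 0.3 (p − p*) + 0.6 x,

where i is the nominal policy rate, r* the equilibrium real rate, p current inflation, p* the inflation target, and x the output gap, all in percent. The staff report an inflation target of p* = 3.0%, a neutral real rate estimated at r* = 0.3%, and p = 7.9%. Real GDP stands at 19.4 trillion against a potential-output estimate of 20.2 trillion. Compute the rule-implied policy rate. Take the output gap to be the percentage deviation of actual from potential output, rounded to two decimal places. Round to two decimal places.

7.29%

Output gap = 100 × (19.4 − 20.2) / 20.2 = -3.96%.
i = 0.30 + 7.90 + 0.3 × (7.90 − 3.00) + 0.6 × (-3.96)
   = 0.30 + 7.9 + 1.47 − 2.376 = 7.29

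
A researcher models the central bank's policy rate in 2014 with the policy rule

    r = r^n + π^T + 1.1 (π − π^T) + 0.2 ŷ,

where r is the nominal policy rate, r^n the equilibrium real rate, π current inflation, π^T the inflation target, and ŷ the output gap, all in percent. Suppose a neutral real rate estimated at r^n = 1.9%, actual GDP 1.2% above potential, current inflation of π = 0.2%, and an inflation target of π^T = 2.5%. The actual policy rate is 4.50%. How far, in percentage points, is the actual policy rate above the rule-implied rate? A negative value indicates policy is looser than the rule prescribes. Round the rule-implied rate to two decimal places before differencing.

Output 1.2% above potential → ŷ = 1.2.
r = 1.9 + 2.5 + 1.1 × (0.2 − 2.5) + 0.2 × 1.2
   = 1.9 + 2.5 − 2.53 + 0.24 = 2.11
Deviation = 4.50 − 2.11 = 2.39 pp.

2.39 pp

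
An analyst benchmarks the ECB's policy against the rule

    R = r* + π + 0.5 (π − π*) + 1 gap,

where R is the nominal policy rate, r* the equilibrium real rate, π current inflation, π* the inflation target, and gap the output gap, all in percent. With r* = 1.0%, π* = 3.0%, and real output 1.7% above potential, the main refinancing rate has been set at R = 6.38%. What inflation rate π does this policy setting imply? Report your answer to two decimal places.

3.45%

Output 1.7% above potential → gap = 1.7.
Collecting π: R = r* + (1 + 0.5) π − 0.5 π* + 1 gap
1.5 π = 6.38 − 1.0 + 0.5 × 3.0 − 1 × 1.7 = 5.18
π = 5.18 / 1.5 = 3.45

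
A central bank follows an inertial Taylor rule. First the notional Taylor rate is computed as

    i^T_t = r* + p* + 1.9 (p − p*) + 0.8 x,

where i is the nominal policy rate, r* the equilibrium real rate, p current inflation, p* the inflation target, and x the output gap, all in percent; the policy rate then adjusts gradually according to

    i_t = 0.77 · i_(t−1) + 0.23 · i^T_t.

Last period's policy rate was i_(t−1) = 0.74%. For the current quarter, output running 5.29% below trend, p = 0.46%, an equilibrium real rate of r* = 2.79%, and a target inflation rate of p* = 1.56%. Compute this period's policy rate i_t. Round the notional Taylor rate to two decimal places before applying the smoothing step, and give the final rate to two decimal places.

Output 5.29% below potential → x = -5.29.
i^T_t = 2.79 + 1.56 + 1.9 × (0.46 − 1.56) + 0.8 × (-5.29)
   = 2.79 + 1.56 − 2.09 − 4.232 = -1.97
i_t = 0.77 × 0.74 + 0.23 × (-1.97) = 0.5698 − 0.4531 = 0.12

0.12%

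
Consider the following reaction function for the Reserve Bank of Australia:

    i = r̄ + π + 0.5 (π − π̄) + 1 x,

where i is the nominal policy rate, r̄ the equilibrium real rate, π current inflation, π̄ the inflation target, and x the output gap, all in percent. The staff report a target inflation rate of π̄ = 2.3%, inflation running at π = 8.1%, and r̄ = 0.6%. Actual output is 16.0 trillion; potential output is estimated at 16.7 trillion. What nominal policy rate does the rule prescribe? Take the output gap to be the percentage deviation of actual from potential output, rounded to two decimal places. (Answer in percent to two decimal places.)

7.41%

Output gap = 100 × (16.0 − 16.7) / 16.7 = -4.19%.
i = 0.60 + 8.10 + 0.5 × (8.10 − 2.30) + 1 × (-4.19)
   = 0.60 + 8.1 + 2.9 − 4.19 = 7.41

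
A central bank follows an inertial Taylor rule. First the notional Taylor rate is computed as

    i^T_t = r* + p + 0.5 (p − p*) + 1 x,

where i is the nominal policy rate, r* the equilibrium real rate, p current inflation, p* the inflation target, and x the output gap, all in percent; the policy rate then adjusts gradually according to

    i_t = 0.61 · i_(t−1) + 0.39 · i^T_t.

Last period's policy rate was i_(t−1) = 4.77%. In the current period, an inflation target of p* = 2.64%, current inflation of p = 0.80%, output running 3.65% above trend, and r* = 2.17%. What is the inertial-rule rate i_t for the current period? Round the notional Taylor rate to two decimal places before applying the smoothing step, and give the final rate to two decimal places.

Output 3.65% above potential → x = 3.65.
i^T_t = 2.17 + 0.80 + 0.5 × (0.80 − 2.64) + 1 × 3.65
   = 2.17 + 0.8 − 0.92 + 3.65 = 5.70
i_t = 0.61 × 4.77 + 0.39 × 5.70 = 2.9097 + 2.223 = 5.13

5.13%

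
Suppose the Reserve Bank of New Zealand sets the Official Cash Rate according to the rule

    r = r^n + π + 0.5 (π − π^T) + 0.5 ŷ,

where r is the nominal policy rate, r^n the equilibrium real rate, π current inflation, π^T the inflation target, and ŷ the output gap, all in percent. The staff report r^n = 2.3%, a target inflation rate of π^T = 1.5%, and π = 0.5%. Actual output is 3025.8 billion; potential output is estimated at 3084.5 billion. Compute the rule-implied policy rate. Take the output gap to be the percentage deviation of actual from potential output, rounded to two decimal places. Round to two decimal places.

1.35%

Output gap = 100 × (3025.8 − 3084.5) / 3084.5 = -1.90%.
r = 2.30 + 0.50 + 0.5 × (0.50 − 1.50) + 0.5 × (-1.90)
   = 2.30 + 0.5 − 0.5 − 0.95 = 1.35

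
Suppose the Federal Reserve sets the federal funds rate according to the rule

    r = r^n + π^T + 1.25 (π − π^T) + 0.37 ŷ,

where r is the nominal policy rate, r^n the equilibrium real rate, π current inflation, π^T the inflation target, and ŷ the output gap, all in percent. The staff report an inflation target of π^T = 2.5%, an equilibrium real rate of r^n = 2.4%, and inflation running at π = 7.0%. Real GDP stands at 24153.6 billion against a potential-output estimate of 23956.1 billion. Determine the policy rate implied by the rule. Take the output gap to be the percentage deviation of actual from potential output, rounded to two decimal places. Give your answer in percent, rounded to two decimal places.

Output gap = 100 × (24153.6 − 23956.1) / 23956.1 = 0.82%.
r = 2.40 + 2.50 + 1.25 × (7.00 − 2.50) + 0.37 × 0.82
   = 2.40 + 2.5 + 5.625 + 0.3034 = 10.83

10.83%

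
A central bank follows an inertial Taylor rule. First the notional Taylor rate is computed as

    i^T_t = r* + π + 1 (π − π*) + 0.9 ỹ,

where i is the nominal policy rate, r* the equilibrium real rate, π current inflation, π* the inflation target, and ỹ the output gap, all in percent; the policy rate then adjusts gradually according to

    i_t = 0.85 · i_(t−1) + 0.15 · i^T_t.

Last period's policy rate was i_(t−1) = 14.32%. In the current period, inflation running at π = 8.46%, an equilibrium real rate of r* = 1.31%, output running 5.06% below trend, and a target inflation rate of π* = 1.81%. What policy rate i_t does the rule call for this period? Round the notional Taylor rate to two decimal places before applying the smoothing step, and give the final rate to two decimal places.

13.95%

Output 5.06% below potential → ỹ = -5.06.
i^T_t = 1.31 + 8.46 + 1 × (8.46 − 1.81) + 0.9 × (-5.06)
   = 1.31 + 8.46 + 6.65 − 4.554 = 11.87
i_t = 0.85 × 14.32 + 0.15 × 11.87 = 12.172 + 1.7805 = 13.95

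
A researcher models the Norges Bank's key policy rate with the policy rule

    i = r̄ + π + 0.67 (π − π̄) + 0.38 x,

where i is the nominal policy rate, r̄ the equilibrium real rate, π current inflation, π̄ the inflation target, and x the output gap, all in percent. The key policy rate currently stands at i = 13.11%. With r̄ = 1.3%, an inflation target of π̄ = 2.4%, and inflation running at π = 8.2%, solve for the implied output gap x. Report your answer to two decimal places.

0.38 x = 13.11 − 1.3 − 8.2 − 0.67 × (8.2 − 2.4) = -0.276
x = -0.276 / 0.38 = -0.73

-0.73%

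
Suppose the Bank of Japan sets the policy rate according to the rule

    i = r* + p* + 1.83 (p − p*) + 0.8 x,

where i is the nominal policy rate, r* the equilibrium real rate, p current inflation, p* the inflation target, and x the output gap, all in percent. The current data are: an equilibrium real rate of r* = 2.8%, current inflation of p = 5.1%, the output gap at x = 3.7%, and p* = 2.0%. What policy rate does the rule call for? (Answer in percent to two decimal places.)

i = 2.8 + 2.0 + 1.83 × (5.1 − 2.0) + 0.8 × 3.7
   = 2.8 + 2 + 5.673 + 2.96 = 13.43

13.43%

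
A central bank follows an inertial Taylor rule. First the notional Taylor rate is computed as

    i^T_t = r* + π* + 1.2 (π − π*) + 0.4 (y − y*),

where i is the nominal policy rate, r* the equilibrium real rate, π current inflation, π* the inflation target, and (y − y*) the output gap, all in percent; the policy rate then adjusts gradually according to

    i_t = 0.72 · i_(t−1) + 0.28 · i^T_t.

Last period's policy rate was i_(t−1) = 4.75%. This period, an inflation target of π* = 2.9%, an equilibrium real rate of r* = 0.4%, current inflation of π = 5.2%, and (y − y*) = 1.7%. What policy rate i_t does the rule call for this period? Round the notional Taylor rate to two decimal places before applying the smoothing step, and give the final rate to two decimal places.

i^T_t = 0.4 + 2.9 + 1.2 × (5.2 − 2.9) + 0.4 × 1.7
   = 0.4 + 2.9 + 2.76 + 0.68 = 6.74
i_t = 0.72 × 4.75 + 0.28 × 6.74 = 3.42 + 1.8872 = 5.31

5.31%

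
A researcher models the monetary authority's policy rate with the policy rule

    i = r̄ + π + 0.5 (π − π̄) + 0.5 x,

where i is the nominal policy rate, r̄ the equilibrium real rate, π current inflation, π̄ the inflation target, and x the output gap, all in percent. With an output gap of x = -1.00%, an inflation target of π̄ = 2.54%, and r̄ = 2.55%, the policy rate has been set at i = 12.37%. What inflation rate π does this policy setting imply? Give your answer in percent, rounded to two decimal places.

7.73%

Collecting π: i = r̄ + (1 + 0.5) π − 0.5 π̄ + 0.5 x
1.5 π = 12.37 − 2.55 + 0.5 × 2.54 − 0.5 × (-1.00) = 11.59
π = 11.59 / 1.5 = 7.73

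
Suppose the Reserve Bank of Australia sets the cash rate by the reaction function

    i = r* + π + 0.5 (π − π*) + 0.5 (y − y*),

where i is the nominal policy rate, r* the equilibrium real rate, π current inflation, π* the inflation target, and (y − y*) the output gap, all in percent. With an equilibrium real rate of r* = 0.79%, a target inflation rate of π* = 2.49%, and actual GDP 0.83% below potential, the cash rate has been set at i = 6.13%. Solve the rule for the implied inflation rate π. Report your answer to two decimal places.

Output 0.83% below potential → (y − y*) = -0.83.
Collecting π: i = r* + (1 + 0.5) π − 0.5 π* + 0.5 (y − y*)
1.5 π = 6.13 − 0.79 + 0.5 × 2.49 − 0.5 × (-0.83) = 7
π = 7 / 1.5 = 4.67

4.67%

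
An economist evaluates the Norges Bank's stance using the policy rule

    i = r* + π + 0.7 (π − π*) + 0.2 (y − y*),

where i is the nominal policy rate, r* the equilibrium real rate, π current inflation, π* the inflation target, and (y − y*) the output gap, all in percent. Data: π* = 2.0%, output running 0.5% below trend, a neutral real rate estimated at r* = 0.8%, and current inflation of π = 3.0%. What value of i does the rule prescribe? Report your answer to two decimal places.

4.40%

Output 0.5% below potential → (y − y*) = -0.5.
i = 0.8 + 3.0 + 0.7 × (3.0 − 2.0) + 0.2 × (-0.5)
   = 0.8 + 3 + 0.7 − 0.1 = 4.40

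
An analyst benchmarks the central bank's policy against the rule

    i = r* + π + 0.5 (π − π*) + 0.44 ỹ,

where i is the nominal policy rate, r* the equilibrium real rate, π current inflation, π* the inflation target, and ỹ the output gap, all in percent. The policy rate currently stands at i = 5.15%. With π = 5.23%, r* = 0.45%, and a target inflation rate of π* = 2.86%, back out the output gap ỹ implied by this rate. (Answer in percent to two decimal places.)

-3.90%

0.44 ỹ = 5.15 − 0.45 − 5.23 − 0.5 × (5.23 − 2.86) = -1.715
ỹ = -1.715 / 0.44 = -3.90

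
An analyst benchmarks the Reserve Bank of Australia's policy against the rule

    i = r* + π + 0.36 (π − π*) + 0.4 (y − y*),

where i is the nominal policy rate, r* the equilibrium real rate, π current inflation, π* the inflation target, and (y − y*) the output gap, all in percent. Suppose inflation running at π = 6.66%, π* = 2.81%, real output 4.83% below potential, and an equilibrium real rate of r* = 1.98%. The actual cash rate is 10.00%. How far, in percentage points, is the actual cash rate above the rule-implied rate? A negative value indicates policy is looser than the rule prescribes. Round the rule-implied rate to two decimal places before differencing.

Output 4.83% below potential → (y − y*) = -4.83.
i = 1.98 + 6.66 + 0.36 × (6.66 − 2.81) + 0.4 × (-4.83)
   = 1.98 + 6.66 + 1.386 − 1.932 = 8.09
Deviation = 10.00 − 8.09 = 1.91 pp.

1.91 pp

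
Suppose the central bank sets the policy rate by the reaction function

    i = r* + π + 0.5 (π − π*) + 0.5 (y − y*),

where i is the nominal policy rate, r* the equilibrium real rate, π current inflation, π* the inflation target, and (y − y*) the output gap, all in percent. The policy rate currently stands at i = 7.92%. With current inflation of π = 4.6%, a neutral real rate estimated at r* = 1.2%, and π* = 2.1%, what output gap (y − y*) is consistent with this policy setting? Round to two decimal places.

0.5 (y − y*) = 7.92 − 1.2 − 4.6 − 0.5 × (4.6 − 2.1) = 0.87
(y − y*) = 0.87 / 0.5 = 1.74

1.74%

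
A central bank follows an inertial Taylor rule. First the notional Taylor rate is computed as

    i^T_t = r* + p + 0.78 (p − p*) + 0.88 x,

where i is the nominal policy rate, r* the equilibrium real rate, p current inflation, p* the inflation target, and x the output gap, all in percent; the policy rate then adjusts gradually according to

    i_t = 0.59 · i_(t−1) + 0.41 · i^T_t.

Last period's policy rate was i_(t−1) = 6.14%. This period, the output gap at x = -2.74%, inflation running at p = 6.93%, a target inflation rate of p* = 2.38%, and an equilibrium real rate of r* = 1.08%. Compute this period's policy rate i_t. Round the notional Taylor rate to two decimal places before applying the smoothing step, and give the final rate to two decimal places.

i^T_t = 1.08 + 6.93 + 0.78 × (6.93 − 2.38) + 0.88 × (-2.74)
   = 1.08 + 6.93 + 3.549 − 2.4112 = 9.15
i_t = 0.59 × 6.14 + 0.41 × 9.15 = 3.6226 + 3.7515 = 7.37

7.37%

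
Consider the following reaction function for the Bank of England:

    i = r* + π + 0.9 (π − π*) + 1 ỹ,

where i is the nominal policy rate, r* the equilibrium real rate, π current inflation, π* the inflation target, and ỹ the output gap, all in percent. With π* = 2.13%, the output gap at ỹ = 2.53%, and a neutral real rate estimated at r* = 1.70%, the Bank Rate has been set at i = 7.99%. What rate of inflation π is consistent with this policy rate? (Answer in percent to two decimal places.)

Collecting π: i = r* + (1 + 0.9) π − 0.9 π* + 1 ỹ
1.9 π = 7.99 − 1.70 + 0.9 × 2.13 − 1 × 2.53 = 5.677
π = 5.677 / 1.9 = 2.99

2.99%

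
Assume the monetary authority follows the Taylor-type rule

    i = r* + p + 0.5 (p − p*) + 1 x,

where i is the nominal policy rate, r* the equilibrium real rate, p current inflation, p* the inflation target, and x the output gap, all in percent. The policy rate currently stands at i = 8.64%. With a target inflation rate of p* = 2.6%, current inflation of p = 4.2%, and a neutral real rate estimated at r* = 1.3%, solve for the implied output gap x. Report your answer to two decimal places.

2.34%

1 x = 8.64 − 1.3 − 4.2 − 0.5 × (4.2 − 2.6) = 2.34
x = 2.34 / 1 = 2.34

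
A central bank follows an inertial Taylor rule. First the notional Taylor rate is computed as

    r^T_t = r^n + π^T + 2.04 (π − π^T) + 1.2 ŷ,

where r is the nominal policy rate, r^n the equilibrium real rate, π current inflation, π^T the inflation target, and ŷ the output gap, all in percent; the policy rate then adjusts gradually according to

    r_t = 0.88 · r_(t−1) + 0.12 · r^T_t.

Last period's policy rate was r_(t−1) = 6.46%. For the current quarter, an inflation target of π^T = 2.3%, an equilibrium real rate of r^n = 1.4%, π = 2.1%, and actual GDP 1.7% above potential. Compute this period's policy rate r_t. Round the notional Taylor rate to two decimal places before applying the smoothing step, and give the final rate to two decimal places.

6.32%

Output 1.7% above potential → ŷ = 1.7.
r^T_t = 1.4 + 2.3 + 2.04 × (2.1 − 2.3) + 1.2 × 1.7
   = 1.4 + 2.3 − 0.408 + 2.04 = 5.33
r_t = 0.88 × 6.46 + 0.12 × 5.33 = 5.6848 + 0.6396 = 6.32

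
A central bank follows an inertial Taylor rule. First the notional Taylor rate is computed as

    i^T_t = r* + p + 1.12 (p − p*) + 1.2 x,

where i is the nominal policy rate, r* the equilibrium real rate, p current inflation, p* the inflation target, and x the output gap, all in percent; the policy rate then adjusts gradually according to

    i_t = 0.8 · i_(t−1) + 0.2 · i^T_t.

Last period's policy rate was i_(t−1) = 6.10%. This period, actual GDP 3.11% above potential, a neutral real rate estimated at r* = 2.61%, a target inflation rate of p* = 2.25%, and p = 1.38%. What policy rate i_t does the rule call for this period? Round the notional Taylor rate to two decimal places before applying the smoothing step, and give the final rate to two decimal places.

6.23%

Output 3.11% above potential → x = 3.11.
i^T_t = 2.61 + 1.38 + 1.12 × (1.38 − 2.25) + 1.2 × 3.11
   = 2.61 + 1.38 − 0.9744 + 3.732 = 6.75
i_t = 0.8 × 6.10 + 0.2 × 6.75 = 4.88 + 1.35 = 6.23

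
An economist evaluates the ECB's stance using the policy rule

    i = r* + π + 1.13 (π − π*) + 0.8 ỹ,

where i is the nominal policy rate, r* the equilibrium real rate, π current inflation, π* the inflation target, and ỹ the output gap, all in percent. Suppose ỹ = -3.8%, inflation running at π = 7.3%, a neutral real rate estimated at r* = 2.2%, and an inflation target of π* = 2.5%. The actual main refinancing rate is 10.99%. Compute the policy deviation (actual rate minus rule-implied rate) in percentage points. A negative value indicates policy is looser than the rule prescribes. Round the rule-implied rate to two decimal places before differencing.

-0.89 pp

i = 2.2 + 7.3 + 1.13 × (7.3 − 2.5) + 0.8 × (-3.8)
   = 2.2 + 7.3 + 5.424 − 3.04 = 11.88
Deviation = 10.99 − 11.88 = -0.89 pp.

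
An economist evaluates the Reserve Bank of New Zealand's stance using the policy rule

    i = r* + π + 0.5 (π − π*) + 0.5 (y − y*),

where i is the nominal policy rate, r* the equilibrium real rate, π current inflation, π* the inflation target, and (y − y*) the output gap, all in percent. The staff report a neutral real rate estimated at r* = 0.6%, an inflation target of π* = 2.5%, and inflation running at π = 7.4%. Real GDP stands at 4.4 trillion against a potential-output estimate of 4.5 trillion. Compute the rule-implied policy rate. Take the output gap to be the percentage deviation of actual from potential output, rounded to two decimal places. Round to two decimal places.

Output gap = 100 × (4.4 − 4.5) / 4.5 = -2.22%.
i = 0.60 + 7.40 + 0.5 × (7.40 − 2.50) + 0.5 × (-2.22)
   = 0.60 + 7.4 + 2.45 − 1.11 = 9.34

9.34%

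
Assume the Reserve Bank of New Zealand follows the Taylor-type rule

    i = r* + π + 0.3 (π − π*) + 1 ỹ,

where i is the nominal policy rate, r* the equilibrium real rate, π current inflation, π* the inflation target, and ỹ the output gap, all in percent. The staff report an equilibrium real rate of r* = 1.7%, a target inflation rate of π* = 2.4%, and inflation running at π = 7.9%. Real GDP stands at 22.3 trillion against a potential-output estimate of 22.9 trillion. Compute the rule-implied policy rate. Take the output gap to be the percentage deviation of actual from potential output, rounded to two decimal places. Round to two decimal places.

8.63%

Output gap = 100 × (22.3 − 22.9) / 22.9 = -2.62%.
i = 1.70 + 7.90 + 0.3 × (7.90 − 2.40) + 1 × (-2.62)
   = 1.70 + 7.9 + 1.65 − 2.62 = 8.63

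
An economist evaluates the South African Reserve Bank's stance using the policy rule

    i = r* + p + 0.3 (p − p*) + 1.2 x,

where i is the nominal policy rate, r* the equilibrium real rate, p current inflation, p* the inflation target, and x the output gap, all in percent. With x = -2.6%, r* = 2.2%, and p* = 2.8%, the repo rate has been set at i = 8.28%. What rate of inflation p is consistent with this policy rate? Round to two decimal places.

Collecting p: i = r* + (1 + 0.3) p − 0.3 p* + 1.2 x
1.3 p = 8.28 − 2.2 + 0.3 × 2.8 − 1.2 × (-2.6) = 10.04
p = 10.04 / 1.3 = 7.72

7.72%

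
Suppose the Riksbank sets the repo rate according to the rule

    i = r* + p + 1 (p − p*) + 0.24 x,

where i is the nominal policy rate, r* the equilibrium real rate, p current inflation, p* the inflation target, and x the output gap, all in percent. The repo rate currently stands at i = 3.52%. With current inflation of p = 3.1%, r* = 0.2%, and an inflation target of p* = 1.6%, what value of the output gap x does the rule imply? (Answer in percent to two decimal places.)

-5.33%

0.24 x = 3.52 − 0.2 − 3.1 − 1 × (3.1 − 1.6) = -1.28
x = -1.28 / 0.24 = -5.33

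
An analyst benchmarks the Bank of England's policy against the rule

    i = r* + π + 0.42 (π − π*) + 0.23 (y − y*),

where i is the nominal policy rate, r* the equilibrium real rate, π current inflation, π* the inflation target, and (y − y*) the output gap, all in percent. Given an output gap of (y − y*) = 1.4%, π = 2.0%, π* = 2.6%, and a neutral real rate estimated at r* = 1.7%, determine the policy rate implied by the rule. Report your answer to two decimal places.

3.77%

i = 1.7 + 2.0 + 0.42 × (2.0 − 2.6) + 0.23 × 1.4
   = 1.7 + 2 − 0.252 + 0.322 = 3.77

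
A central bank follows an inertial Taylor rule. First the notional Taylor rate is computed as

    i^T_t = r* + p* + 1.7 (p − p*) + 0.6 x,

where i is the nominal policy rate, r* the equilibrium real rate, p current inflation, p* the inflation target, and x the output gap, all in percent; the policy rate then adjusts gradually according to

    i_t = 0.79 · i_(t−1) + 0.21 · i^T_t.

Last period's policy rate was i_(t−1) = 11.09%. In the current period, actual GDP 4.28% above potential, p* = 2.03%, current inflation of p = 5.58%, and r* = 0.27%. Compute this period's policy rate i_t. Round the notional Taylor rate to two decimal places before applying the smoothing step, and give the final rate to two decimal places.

Output 4.28% above potential → x = 4.28.
i^T_t = 0.27 + 2.03 + 1.7 × (5.58 − 2.03) + 0.6 × 4.28
   = 0.27 + 2.03 + 6.035 + 2.568 = 10.90
i_t = 0.79 × 11.09 + 0.21 × 10.90 = 8.7611 + 2.289 = 11.05

11.05%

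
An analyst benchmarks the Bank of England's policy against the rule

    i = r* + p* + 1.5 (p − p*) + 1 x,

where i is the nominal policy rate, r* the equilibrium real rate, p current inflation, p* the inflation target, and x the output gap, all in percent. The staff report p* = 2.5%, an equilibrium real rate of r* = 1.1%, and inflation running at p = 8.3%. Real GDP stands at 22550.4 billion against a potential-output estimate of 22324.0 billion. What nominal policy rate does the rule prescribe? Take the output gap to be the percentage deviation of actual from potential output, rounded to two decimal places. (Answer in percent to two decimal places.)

13.31%

Output gap = 100 × (22550.4 − 22324.0) / 22324.0 = 1.01%.
i = 1.10 + 2.50 + 1.5 × (8.30 − 2.50) + 1 × 1.01
   = 1.10 + 2.5 + 8.7 + 1.01 = 13.31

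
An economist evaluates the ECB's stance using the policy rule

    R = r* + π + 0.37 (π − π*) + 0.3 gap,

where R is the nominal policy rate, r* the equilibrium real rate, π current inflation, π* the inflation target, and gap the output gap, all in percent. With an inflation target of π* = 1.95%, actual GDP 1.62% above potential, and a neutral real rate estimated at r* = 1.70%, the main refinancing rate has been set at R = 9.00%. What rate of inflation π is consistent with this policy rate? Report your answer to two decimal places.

Output 1.62% above potential → gap = 1.62.
Collecting π: R = r* + (1 + 0.37) π − 0.37 π* + 0.3 gap
1.37 π = 9.00 − 1.70 + 0.37 × 1.95 − 0.3 × 1.62 = 7.5355
π = 7.5355 / 1.37 = 5.50

5.50%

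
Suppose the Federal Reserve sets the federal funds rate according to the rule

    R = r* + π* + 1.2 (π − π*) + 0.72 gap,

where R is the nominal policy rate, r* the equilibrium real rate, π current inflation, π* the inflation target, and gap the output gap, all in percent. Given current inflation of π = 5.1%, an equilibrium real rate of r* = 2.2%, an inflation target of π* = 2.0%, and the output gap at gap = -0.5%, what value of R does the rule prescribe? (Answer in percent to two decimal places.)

7.56%

R = 2.2 + 2.0 + 1.2 × (5.1 − 2.0) + 0.72 × (-0.5)
   = 2.2 + 2 + 3.72 − 0.36 = 7.56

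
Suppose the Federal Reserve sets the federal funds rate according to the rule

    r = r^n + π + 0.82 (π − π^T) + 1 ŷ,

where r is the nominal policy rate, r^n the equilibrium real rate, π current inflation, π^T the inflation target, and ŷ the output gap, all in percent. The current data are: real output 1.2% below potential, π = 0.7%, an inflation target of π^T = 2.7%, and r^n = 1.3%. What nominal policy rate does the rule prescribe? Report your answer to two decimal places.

-0.84%

Output 1.2% below potential → ŷ = -1.2.
r = 1.3 + 0.7 + 0.82 × (0.7 − 2.7) + 1 × (-1.2)
   = 1.3 + 0.7 − 1.64 − 1.2 = -0.84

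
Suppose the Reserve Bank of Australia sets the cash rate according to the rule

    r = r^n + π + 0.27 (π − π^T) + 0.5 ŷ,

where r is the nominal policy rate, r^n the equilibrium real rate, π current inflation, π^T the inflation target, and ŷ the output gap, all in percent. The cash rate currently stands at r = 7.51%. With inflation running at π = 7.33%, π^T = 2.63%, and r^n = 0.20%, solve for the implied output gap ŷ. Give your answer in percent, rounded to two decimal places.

0.5 ŷ = 7.51 − 0.20 − 7.33 − 0.27 × (7.33 − 2.63) = -1.289
ŷ = -1.289 / 0.5 = -2.58

-2.58%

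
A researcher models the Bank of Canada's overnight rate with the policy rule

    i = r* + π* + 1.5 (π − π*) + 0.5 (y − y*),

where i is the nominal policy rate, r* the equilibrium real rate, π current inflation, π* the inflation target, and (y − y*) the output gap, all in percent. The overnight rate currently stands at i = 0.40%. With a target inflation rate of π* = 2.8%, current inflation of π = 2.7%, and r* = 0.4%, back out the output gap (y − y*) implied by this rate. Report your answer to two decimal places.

-5.30%

0.5 (y − y*) = 0.40 − 0.4 − 2.8 − 1.5 × (2.7 − 2.8) = -2.65
(y − y*) = -2.65 / 0.5 = -5.30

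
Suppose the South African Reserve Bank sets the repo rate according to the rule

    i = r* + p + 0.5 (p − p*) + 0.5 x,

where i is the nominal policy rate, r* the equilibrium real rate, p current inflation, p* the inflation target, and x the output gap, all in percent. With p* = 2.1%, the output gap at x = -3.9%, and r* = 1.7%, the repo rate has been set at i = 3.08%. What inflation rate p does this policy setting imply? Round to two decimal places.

2.92%

Collecting p: i = r* + (1 + 0.5) p − 0.5 p* + 0.5 x
1.5 p = 3.08 − 1.7 + 0.5 × 2.1 − 0.5 × (-3.9) = 4.38
p = 4.38 / 1.5 = 2.92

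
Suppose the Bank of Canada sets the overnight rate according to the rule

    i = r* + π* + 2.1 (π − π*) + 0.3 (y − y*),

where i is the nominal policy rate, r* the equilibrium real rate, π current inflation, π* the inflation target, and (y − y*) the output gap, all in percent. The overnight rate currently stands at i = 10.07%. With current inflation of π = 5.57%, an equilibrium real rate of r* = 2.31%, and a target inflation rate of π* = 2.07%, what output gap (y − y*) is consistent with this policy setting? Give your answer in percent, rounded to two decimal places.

0.3 (y − y*) = 10.07 − 2.31 − 2.07 − 2.1 × (5.57 − 2.07) = -1.66
(y − y*) = -1.66 / 0.3 = -5.53

-5.53%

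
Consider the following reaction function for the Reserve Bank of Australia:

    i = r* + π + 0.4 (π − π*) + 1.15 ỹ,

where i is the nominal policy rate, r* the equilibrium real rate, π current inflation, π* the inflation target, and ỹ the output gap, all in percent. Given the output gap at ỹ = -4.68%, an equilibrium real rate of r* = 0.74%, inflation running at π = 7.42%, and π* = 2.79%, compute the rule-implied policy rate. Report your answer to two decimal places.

4.63%

i = 0.74 + 7.42 + 0.4 × (7.42 − 2.79) + 1.15 × (-4.68)
   = 0.74 + 7.42 + 1.852 − 5.382 = 4.63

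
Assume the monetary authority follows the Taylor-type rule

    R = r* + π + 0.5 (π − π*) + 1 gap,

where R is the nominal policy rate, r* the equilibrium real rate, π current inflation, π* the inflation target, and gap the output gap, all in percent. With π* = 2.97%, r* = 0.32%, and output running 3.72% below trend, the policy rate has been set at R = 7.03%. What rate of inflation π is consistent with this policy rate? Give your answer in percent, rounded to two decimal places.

Output 3.72% below potential → gap = -3.72.
Collecting π: R = r* + (1 + 0.5) π − 0.5 π* + 1 gap
1.5 π = 7.03 − 0.32 + 0.5 × 2.97 − 1 × (-3.72) = 11.915
π = 11.915 / 1.5 = 7.94

7.94%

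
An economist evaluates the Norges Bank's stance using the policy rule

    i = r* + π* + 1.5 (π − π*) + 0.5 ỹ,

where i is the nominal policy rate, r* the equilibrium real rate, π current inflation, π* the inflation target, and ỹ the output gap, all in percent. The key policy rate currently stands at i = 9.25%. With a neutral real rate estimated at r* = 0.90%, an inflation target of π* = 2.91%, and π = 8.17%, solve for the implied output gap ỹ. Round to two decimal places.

0.5 ỹ = 9.25 − 0.90 − 2.91 − 1.5 × (8.17 − 2.91) = -2.45
ỹ = -2.45 / 0.5 = -4.90

-4.90%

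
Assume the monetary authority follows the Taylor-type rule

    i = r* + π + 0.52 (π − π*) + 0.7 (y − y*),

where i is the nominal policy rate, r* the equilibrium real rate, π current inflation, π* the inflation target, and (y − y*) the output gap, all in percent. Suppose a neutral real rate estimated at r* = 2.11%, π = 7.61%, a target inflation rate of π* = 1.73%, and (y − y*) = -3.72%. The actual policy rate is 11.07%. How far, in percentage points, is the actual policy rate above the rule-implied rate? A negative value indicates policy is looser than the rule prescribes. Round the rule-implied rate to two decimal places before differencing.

i = 2.11 + 7.61 + 0.52 × (7.61 − 1.73) + 0.7 × (-3.72)
   = 2.11 + 7.61 + 3.0576 − 2.604 = 10.17
Deviation = 11.07 − 10.17 = 0.90 pp.

0.90 pp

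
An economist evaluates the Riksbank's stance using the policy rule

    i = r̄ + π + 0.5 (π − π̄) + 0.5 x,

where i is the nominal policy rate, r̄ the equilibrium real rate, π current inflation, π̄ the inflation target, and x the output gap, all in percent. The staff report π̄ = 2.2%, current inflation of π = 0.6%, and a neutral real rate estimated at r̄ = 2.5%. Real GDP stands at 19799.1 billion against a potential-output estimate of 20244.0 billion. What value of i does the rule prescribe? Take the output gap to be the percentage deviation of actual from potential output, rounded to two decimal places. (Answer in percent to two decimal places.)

1.20%

Output gap = 100 × (19799.1 − 20244.0) / 20244.0 = -2.20%.
i = 2.50 + 0.60 + 0.5 × (0.60 − 2.20) + 0.5 × (-2.20)
   = 2.50 + 0.6 − 0.8 − 1.1 = 1.20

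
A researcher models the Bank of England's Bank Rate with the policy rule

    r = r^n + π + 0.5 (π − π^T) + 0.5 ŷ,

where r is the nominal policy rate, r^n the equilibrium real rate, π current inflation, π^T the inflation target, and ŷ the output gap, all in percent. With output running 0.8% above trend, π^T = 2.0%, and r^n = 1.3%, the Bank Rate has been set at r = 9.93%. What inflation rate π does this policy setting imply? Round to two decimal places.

6.15%

Output 0.8% above potential → ŷ = 0.8.
Collecting π: r = r^n + (1 + 0.5) π − 0.5 π^T + 0.5 ŷ
1.5 π = 9.93 − 1.3 + 0.5 × 2.0 − 0.5 × 0.8 = 9.23
π = 9.23 / 1.5 = 6.15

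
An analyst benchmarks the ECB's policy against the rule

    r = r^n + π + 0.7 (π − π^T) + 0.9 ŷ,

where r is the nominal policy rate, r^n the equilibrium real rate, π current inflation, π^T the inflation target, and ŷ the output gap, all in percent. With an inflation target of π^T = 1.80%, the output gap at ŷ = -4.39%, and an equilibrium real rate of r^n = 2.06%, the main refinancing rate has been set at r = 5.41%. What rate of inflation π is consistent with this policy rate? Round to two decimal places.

5.04%

Collecting π: r = r^n + (1 + 0.7) π − 0.7 π^T + 0.9 ŷ
1.7 π = 5.41 − 2.06 + 0.7 × 1.80 − 0.9 × (-4.39) = 8.561
π = 8.561 / 1.7 = 5.04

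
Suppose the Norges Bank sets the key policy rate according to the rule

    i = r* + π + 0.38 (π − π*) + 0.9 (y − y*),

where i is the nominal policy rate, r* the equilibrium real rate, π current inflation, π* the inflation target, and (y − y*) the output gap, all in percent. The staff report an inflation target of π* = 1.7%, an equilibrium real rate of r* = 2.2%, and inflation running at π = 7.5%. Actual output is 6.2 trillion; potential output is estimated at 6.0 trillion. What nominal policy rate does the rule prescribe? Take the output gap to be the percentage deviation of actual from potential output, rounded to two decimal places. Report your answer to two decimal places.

14.90%

Output gap = 100 × (6.2 − 6.0) / 6.0 = 3.33%.
i = 2.20 + 7.50 + 0.38 × (7.50 − 1.70) + 0.9 × 3.33
   = 2.20 + 7.5 + 2.204 + 2.997 = 14.90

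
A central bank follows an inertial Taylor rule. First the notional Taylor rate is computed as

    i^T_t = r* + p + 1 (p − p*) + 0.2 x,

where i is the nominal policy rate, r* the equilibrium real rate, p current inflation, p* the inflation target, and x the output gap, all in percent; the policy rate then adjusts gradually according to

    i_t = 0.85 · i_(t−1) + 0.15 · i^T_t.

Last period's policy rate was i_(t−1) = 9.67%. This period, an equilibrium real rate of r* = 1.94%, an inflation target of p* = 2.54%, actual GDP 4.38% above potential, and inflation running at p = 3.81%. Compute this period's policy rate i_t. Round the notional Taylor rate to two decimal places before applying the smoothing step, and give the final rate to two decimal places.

9.40%

Output 4.38% above potential → x = 4.38.
i^T_t = 1.94 + 3.81 + 1 × (3.81 − 2.54) + 0.2 × 4.38
   = 1.94 + 3.81 + 1.27 + 0.876 = 7.90
i_t = 0.85 × 9.67 + 0.15 × 7.90 = 8.2195 + 1.185 = 9.40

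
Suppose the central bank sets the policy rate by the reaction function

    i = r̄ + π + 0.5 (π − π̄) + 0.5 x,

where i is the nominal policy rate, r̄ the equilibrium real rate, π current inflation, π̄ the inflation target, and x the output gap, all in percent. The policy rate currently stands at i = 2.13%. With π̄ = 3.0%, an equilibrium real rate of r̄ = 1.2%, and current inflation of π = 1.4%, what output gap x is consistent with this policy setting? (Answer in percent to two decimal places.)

0.66%

0.5 x = 2.13 − 1.2 − 1.4 − 0.5 × (1.4 − 3.0) = 0.33
x = 0.33 / 0.5 = 0.66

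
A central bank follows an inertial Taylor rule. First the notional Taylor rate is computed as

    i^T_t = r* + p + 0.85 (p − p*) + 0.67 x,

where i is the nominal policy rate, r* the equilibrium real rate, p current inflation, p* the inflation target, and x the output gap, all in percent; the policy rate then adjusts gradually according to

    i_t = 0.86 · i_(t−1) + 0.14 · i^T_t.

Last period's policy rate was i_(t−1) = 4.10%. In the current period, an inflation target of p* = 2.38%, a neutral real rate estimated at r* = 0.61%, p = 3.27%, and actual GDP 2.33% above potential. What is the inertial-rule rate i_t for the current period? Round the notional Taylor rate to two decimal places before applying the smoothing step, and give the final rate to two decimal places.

Output 2.33% above potential → x = 2.33.
i^T_t = 0.61 + 3.27 + 0.85 × (3.27 − 2.38) + 0.67 × 2.33
   = 0.61 + 3.27 + 0.7565 + 1.5611 = 6.20
i_t = 0.86 × 4.10 + 0.14 × 6.20 = 3.526 + 0.868 = 4.39

4.39%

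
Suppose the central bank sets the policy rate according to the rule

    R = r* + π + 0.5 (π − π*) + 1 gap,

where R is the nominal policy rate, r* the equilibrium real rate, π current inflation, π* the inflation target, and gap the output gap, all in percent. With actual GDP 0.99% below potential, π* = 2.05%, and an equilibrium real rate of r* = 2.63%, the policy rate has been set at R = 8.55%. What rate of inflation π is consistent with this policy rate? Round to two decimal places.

5.29%

Output 0.99% below potential → gap = -0.99.
Collecting π: R = r* + (1 + 0.5) π − 0.5 π* + 1 gap
1.5 π = 8.55 − 2.63 + 0.5 × 2.05 − 1 × (-0.99) = 7.935
π = 7.935 / 1.5 = 5.29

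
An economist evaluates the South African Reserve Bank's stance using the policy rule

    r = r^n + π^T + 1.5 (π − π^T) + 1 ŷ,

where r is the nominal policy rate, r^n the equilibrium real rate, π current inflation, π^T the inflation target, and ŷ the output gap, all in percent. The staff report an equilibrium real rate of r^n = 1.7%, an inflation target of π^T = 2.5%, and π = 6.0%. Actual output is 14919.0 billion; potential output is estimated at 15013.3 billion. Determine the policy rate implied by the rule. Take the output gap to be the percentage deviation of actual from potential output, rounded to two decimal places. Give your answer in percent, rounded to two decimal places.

Output gap = 100 × (14919.0 − 15013.3) / 15013.3 = -0.63%.
r = 1.70 + 2.50 + 1.5 × (6.00 − 2.50) + 1 × (-0.63)
   = 1.70 + 2.5 + 5.25 − 0.63 = 8.82

8.82%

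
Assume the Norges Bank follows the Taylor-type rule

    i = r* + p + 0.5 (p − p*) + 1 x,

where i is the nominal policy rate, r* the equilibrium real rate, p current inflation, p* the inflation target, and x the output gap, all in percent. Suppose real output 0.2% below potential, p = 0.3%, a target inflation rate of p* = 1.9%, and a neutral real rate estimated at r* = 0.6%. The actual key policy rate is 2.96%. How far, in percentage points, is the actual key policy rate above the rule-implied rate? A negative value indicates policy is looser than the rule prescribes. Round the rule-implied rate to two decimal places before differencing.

Output 0.2% below potential → x = -0.2.
i = 0.6 + 0.3 + 0.5 × (0.3 − 1.9) + 1 × (-0.2)
   = 0.6 + 0.3 − 0.8 − 0.2 = -0.10
Deviation = 2.96 − (-0.10) = 3.06 pp.

3.06 pp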